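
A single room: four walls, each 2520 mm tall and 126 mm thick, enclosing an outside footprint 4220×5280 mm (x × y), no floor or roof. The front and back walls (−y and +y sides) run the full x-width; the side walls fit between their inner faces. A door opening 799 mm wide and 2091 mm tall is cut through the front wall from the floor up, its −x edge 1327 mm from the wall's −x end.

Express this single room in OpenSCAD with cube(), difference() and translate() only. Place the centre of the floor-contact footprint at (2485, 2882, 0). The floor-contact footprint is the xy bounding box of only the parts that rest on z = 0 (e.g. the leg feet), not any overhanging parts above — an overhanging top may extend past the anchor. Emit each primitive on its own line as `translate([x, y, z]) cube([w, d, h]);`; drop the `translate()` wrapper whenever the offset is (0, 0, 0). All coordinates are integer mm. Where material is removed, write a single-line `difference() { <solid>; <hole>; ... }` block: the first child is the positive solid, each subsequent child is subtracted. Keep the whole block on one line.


difference() { translate([375, 242, 0]) cube([4220, 126, 2520]); translate([1702, 242, 0]) cube([799, 126, 2091]); }
translate([375, 5396, 0]) cube([4220, 126, 2520]);
translate([375, 368, 0]) cube([126, 5028, 2520]);
translate([4469, 368, 0]) cube([126, 5028, 2520]);


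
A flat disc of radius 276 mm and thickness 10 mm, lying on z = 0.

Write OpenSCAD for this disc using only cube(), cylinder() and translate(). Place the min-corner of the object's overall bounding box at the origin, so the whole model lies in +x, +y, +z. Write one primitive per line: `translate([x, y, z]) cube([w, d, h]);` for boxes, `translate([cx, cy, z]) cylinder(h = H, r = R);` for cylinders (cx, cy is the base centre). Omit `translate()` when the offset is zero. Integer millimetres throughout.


translate([276, 276, 0]) cylinder(h = 10, r = 276);


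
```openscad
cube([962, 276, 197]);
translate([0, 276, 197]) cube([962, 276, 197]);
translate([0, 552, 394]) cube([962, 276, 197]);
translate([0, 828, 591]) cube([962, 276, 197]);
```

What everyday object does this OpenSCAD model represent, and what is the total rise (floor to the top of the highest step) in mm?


A staircase. The total rise is 788 mm.

4 identical blocks, each offset up and back from the previous — a staircase. Each step is 197 mm tall and there are 4 of them, so the total rise is 4 × 197 = 788 mm.


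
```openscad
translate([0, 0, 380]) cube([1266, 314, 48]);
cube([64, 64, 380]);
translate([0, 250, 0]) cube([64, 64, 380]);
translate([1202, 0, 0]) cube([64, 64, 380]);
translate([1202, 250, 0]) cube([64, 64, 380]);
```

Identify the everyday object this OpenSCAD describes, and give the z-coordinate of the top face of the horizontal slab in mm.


A bench. The seat-top height is 428 mm.

A long slab on four corner posts — a bench. The slab sits at z = 380 with thickness 48, so the top is 380 + 48 = 428 mm.


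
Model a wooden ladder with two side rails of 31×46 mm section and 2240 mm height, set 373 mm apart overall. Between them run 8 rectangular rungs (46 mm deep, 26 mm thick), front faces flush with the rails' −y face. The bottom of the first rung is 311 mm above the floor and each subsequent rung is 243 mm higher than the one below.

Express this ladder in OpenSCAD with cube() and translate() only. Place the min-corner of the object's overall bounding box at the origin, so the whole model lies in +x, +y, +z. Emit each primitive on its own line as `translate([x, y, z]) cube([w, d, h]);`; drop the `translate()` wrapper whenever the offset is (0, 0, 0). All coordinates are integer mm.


// rung span = 373 - 2*31 = 311
// rung[k] z = 311 + k*243
cube([31, 46, 2240]);
translate([342, 0, 0]) cube([31, 46, 2240]);
translate([31, 0, 311]) cube([311, 46, 26]);
translate([31, 0, 554]) cube([311, 46, 26]);
translate([31, 0, 797]) cube([311, 46, 26]);
translate([31, 0, 1040]) cube([311, 46, 26]);
translate([31, 0, 1283]) cube([311, 46, 26]);
translate([31, 0, 1526]) cube([311, 46, 26]);
translate([31, 0, 1769]) cube([311, 46, 26]);
translate([31, 0, 2012]) cube([311, 46, 26]);


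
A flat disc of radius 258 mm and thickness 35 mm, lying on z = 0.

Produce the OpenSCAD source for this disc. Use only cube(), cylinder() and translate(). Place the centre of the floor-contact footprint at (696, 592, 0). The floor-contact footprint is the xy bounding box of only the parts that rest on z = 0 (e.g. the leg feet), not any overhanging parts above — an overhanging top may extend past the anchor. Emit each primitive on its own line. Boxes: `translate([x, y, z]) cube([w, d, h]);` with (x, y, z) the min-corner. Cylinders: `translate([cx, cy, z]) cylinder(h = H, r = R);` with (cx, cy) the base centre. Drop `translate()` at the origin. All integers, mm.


translate([696, 592, 0]) cylinder(h = 35, r = 258);


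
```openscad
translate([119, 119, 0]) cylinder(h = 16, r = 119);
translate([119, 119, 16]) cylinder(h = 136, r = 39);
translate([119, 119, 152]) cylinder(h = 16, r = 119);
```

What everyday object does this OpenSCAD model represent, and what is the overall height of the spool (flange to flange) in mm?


A spool. The overall height is 168 mm.

Three coaxial cylinders, large–small–large — a spool. Two 16 mm flanges and a 136 mm core give 16 + 136 + 16 = 168 mm.


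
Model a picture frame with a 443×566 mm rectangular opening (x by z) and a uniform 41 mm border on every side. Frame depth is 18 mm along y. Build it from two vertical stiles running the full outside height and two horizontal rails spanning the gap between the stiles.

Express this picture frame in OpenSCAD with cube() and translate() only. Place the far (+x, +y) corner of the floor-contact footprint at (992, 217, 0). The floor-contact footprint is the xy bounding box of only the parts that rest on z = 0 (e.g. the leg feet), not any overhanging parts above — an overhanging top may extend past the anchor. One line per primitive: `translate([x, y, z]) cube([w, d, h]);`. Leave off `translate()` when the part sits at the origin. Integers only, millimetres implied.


translate([467, 199, 0]) cube([41, 18, 648]);
translate([951, 199, 0]) cube([41, 18, 648]);
translate([508, 199, 0]) cube([443, 18, 41]);
translate([508, 199, 607]) cube([443, 18, 41]);


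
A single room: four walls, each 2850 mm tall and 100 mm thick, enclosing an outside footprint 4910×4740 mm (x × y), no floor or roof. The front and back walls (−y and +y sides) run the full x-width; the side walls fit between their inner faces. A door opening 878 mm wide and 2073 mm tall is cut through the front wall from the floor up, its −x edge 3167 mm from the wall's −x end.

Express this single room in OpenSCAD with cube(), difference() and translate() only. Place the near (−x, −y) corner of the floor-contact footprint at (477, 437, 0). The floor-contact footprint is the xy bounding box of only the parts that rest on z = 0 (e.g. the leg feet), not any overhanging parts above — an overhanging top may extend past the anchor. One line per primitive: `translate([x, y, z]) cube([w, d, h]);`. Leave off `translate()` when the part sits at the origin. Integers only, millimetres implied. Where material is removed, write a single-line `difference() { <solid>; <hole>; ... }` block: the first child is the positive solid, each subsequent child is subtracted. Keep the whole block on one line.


difference() { translate([477, 437, 0]) cube([4910, 100, 2850]); translate([3644, 437, 0]) cube([878, 100, 2073]); }
translate([477, 5077, 0]) cube([4910, 100, 2850]);
translate([477, 537, 0]) cube([100, 4540, 2850]);
translate([5287, 537, 0]) cube([100, 4540, 2850]);


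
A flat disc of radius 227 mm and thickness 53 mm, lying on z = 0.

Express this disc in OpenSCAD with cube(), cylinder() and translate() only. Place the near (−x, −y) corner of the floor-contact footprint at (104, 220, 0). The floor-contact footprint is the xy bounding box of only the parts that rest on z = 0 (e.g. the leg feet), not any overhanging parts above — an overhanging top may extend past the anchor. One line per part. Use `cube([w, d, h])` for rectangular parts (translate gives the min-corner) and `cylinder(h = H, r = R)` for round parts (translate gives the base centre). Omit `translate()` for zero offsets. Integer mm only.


translate([331, 447, 0]) cylinder(h = 53, r = 227);


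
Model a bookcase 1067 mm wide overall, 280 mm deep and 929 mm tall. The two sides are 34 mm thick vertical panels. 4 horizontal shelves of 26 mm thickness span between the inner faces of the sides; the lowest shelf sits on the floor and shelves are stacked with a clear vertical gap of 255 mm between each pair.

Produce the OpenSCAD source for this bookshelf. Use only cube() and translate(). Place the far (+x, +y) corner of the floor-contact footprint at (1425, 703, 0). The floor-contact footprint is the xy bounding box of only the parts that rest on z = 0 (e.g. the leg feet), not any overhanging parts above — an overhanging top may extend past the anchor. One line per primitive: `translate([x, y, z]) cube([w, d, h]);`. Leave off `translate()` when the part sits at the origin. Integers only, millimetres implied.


translate([358, 423, 0]) cube([34, 280, 929]);
translate([1391, 423, 0]) cube([34, 280, 929]);
translate([392, 423, 0]) cube([999, 280, 26]);
translate([392, 423, 281]) cube([999, 280, 26]);
translate([392, 423, 562]) cube([999, 280, 26]);
translate([392, 423, 843]) cube([999, 280, 26]);


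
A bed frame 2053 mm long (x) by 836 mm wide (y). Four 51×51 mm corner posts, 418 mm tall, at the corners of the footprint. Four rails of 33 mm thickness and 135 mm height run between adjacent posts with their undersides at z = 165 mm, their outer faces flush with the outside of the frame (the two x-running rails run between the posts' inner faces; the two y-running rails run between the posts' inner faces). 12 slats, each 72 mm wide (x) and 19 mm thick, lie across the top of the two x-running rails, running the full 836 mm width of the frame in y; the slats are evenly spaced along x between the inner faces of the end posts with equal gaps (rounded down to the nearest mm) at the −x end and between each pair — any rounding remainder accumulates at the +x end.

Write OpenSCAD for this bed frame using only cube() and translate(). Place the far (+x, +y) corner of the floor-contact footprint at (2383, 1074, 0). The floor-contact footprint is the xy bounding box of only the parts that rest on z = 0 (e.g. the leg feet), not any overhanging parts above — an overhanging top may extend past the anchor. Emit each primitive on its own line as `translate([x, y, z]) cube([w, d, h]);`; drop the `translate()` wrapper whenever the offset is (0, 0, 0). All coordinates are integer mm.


translate([330, 238, 0]) cube([51, 51, 418]);
translate([330, 1023, 0]) cube([51, 51, 418]);
translate([2332, 238, 0]) cube([51, 51, 418]);
translate([2332, 1023, 0]) cube([51, 51, 418]);
translate([381, 238, 165]) cube([1951, 33, 135]);
translate([381, 1041, 165]) cube([1951, 33, 135]);
translate([330, 289, 165]) cube([33, 734, 135]);
translate([2350, 289, 165]) cube([33, 734, 135]);
translate([464, 238, 300]) cube([72, 836, 19]);
translate([619, 238, 300]) cube([72, 836, 19]);
translate([774, 238, 300]) cube([72, 836, 19]);
translate([929, 238, 300]) cube([72, 836, 19]);
translate([1084, 238, 300]) cube([72, 836, 19]);
translate([1239, 238, 300]) cube([72, 836, 19]);
translate([1394, 238, 300]) cube([72, 836, 19]);
translate([1549, 238, 300]) cube([72, 836, 19]);
translate([1704, 238, 300]) cube([72, 836, 19]);
translate([1859, 238, 300]) cube([72, 836, 19]);
translate([2014, 238, 300]) cube([72, 836, 19]);
translate([2169, 238, 300]) cube([72, 836, 19]);


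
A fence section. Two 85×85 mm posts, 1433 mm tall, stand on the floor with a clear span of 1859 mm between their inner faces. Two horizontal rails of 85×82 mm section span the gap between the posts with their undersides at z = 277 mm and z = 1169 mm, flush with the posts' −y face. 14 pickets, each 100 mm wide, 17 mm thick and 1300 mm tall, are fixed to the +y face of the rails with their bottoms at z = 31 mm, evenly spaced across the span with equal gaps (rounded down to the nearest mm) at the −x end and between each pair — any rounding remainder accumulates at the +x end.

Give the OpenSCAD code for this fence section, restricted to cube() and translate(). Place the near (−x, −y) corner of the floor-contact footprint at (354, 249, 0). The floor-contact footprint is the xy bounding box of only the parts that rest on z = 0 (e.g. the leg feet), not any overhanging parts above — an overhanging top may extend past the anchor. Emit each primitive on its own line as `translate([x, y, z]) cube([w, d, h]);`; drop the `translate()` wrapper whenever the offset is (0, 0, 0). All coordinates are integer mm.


translate([354, 249, 0]) cube([85, 85, 1433]);
translate([2298, 249, 0]) cube([85, 85, 1433]);
translate([439, 249, 277]) cube([1859, 85, 82]);
translate([439, 249, 1169]) cube([1859, 85, 82]);
translate([469, 334, 31]) cube([100, 17, 1300]);
translate([599, 334, 31]) cube([100, 17, 1300]);
translate([729, 334, 31]) cube([100, 17, 1300]);
translate([859, 334, 31]) cube([100, 17, 1300]);
translate([989, 334, 31]) cube([100, 17, 1300]);
translate([1119, 334, 31]) cube([100, 17, 1300]);
translate([1249, 334, 31]) cube([100, 17, 1300]);
translate([1379, 334, 31]) cube([100, 17, 1300]);
translate([1509, 334, 31]) cube([100, 17, 1300]);
translate([1639, 334, 31]) cube([100, 17, 1300]);
translate([1769, 334, 31]) cube([100, 17, 1300]);
translate([1899, 334, 31]) cube([100, 17, 1300]);
translate([2029, 334, 31]) cube([100, 17, 1300]);
translate([2159, 334, 31]) cube([100, 17, 1300]);


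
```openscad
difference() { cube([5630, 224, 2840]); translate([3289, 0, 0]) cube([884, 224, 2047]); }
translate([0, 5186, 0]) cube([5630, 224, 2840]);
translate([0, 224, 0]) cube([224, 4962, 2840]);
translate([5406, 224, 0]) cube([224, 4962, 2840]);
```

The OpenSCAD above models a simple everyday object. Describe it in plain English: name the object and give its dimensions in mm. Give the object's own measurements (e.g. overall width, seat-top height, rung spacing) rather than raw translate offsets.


A single room: four walls, each 2840 mm tall and 224 mm thick, enclosing an outside footprint 5630×5410 mm (x × y), no floor or roof. The front and back walls (−y and +y sides) run the full x-width; the side walls fit between their inner faces. A door opening 884 mm wide and 2047 mm tall is cut through the front wall from the floor up, its −x edge 3289 mm from the wall's −x end.


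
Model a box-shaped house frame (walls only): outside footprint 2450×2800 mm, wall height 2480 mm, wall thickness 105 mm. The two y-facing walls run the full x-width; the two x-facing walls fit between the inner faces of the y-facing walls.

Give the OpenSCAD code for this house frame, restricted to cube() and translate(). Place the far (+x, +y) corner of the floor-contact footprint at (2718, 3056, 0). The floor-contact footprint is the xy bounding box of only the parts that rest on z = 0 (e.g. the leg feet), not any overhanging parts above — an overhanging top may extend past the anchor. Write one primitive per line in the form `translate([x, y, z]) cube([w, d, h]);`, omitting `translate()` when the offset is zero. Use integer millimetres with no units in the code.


translate([268, 256, 0]) cube([2450, 105, 2480]);
translate([268, 2951, 0]) cube([2450, 105, 2480]);
translate([268, 361, 0]) cube([105, 2590, 2480]);
translate([2613, 361, 0]) cube([105, 2590, 2480]);


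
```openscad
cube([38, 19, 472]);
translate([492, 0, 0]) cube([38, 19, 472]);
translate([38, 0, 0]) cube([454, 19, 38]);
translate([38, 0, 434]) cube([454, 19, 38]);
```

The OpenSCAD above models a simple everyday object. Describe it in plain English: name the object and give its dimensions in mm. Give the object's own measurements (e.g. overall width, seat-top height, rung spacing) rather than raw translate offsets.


A rectangular picture frame lying in the x–z plane (depth along y). The opening is 454 mm wide (x) by 396 mm tall (z), surrounded by a border 38 mm wide on all four sides. The frame is 19 mm deep and is made of two full-height vertical stiles with two horizontal rails fitted between them.


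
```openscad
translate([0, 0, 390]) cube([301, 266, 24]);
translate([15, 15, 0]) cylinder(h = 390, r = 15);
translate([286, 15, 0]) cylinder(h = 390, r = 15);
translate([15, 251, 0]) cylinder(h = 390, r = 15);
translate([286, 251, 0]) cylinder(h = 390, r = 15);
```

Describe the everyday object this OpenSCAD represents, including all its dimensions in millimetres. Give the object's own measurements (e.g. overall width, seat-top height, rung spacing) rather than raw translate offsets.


A four-legged stool. The seat is a 301×266×24 mm slab whose top surface is at z = 414 mm; four round legs, each 30 mm in diameter, run from the floor (z = 0) to the underside of the seat, each leg's axis is inset half a diameter from the nearest pair of seat edges (so the leg's bounding box is flush with the corner).


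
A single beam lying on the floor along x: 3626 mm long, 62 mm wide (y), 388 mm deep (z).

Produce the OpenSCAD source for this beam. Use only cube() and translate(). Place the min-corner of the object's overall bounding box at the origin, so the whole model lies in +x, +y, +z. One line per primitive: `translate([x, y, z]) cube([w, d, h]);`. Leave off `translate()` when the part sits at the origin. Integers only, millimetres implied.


cube([3626, 62, 388]);


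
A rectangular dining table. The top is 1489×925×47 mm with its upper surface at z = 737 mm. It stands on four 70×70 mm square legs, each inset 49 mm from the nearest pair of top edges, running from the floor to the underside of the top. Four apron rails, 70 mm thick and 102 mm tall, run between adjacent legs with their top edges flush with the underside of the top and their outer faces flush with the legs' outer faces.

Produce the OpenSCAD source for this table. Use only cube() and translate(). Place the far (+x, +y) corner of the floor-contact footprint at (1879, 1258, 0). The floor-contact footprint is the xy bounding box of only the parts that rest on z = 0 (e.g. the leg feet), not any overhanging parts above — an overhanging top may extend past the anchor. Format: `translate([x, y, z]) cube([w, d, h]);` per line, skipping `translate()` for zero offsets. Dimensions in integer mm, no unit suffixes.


translate([439, 382, 690]) cube([1489, 925, 47]);
translate([488, 431, 0]) cube([70, 70, 690]);
translate([1809, 431, 0]) cube([70, 70, 690]);
translate([488, 1188, 0]) cube([70, 70, 690]);
translate([1809, 1188, 0]) cube([70, 70, 690]);
translate([558, 431, 588]) cube([1251, 70, 102]);
translate([558, 1188, 588]) cube([1251, 70, 102]);
translate([488, 501, 588]) cube([70, 687, 102]);
translate([1809, 501, 588]) cube([70, 687, 102]);


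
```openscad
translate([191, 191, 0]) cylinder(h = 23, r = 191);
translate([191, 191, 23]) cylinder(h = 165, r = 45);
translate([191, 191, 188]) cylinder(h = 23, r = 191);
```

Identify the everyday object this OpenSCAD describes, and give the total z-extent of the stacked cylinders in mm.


A spool. The overall height is 211 mm.

Three coaxial cylinders, large–small–large — a spool. Two 23 mm flanges and a 165 mm core give 23 + 165 + 23 = 211 mm.


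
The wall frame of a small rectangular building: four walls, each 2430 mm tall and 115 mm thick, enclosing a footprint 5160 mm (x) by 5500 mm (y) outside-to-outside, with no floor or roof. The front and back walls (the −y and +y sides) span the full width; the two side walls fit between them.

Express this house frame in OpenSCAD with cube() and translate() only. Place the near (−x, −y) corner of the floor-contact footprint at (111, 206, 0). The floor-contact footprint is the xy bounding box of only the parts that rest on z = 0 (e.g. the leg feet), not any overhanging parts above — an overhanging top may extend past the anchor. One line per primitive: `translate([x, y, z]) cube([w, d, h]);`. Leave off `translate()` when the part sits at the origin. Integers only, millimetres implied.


translate([111, 206, 0]) cube([5160, 115, 2430]);
translate([111, 5591, 0]) cube([5160, 115, 2430]);
translate([111, 321, 0]) cube([115, 5270, 2430]);
translate([5156, 321, 0]) cube([115, 5270, 2430]);


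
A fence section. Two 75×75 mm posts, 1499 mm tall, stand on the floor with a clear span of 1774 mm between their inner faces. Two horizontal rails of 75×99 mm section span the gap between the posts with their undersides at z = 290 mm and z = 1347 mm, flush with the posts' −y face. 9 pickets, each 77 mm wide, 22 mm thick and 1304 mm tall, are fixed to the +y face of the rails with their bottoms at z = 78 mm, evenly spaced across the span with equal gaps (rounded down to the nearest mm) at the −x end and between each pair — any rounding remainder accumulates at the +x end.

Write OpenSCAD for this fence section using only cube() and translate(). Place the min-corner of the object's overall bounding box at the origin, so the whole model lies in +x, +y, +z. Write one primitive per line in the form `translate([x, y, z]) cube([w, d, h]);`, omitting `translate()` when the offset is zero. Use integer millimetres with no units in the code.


cube([75, 75, 1499]);
translate([1849, 0, 0]) cube([75, 75, 1499]);
translate([75, 0, 290]) cube([1774, 75, 99]);
translate([75, 0, 1347]) cube([1774, 75, 99]);
translate([183, 75, 78]) cube([77, 22, 1304]);
translate([368, 75, 78]) cube([77, 22, 1304]);
translate([553, 75, 78]) cube([77, 22, 1304]);
translate([738, 75, 78]) cube([77, 22, 1304]);
translate([923, 75, 78]) cube([77, 22, 1304]);
translate([1108, 75, 78]) cube([77, 22, 1304]);
translate([1293, 75, 78]) cube([77, 22, 1304]);
translate([1478, 75, 78]) cube([77, 22, 1304]);
translate([1663, 75, 78]) cube([77, 22, 1304]);


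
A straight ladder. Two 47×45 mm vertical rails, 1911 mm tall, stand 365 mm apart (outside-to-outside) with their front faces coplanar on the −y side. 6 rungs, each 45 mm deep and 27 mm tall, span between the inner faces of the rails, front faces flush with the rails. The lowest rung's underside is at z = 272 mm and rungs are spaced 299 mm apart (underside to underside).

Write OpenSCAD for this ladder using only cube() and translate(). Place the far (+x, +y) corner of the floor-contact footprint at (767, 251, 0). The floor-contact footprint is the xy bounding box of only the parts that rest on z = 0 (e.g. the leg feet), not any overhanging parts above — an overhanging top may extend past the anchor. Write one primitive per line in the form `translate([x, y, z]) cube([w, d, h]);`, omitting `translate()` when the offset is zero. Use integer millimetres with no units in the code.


// rung span = 365 - 2*47 = 271
// rung[k] z = 272 + k*299
translate([402, 206, 0]) cube([47, 45, 1911]);
translate([720, 206, 0]) cube([47, 45, 1911]);
translate([449, 206, 272]) cube([271, 45, 27]);
translate([449, 206, 571]) cube([271, 45, 27]);
translate([449, 206, 870]) cube([271, 45, 27]);
translate([449, 206, 1169]) cube([271, 45, 27]);
translate([449, 206, 1468]) cube([271, 45, 27]);
translate([449, 206, 1767]) cube([271, 45, 27]);


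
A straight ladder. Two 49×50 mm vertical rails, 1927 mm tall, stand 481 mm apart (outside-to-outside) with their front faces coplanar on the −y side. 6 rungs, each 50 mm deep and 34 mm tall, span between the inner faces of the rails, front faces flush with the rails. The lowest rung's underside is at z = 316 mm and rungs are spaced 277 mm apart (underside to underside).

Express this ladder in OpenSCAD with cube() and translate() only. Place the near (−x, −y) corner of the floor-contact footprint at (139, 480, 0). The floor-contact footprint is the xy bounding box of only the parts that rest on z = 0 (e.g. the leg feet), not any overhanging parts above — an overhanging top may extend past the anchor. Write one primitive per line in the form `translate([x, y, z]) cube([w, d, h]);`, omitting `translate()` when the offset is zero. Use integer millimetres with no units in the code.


// rung span = 481 - 2*49 = 383
// rung[k] z = 316 + k*277
translate([139, 480, 0]) cube([49, 50, 1927]);
translate([571, 480, 0]) cube([49, 50, 1927]);
translate([188, 480, 316]) cube([383, 50, 34]);
translate([188, 480, 593]) cube([383, 50, 34]);
translate([188, 480, 870]) cube([383, 50, 34]);
translate([188, 480, 1147]) cube([383, 50, 34]);
translate([188, 480, 1424]) cube([383, 50, 34]);
translate([188, 480, 1701]) cube([383, 50, 34]);


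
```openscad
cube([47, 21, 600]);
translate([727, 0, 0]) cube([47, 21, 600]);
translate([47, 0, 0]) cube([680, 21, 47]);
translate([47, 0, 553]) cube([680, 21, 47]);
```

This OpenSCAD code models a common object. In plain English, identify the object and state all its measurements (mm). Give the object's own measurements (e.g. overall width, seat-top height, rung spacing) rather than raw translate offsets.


A rectangular picture frame lying in the x–z plane (depth along y). The opening is 680 mm wide (x) by 506 mm tall (z), surrounded by a border 47 mm wide on all four sides. The frame is 21 mm deep and is made of two full-height vertical stiles with two horizontal rails fitted between them.


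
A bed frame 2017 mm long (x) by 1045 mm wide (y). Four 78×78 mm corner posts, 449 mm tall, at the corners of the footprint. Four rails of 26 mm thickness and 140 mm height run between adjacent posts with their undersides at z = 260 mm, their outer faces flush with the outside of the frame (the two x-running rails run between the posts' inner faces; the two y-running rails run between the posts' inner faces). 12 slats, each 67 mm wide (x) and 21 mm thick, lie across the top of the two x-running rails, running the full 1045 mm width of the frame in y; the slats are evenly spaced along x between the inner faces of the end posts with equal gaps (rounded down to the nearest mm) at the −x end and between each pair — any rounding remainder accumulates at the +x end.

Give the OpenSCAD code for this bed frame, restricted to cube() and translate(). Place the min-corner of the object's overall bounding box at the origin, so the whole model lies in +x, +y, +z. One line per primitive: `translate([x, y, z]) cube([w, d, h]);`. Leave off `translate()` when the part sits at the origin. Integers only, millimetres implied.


// slat z = rail_z + rail_h = 260 + 140 = 400
// slat gap = ⌊(1861 − 12·67) / 13⌋ = 81
cube([78, 78, 449]);
translate([0, 967, 0]) cube([78, 78, 449]);
translate([1939, 0, 0]) cube([78, 78, 449]);
translate([1939, 967, 0]) cube([78, 78, 449]);
translate([78, 0, 260]) cube([1861, 26, 140]);
translate([78, 1019, 260]) cube([1861, 26, 140]);
translate([0, 78, 260]) cube([26, 889, 140]);
translate([1991, 78, 260]) cube([26, 889, 140]);
translate([159, 0, 400]) cube([67, 1045, 21]);
translate([307, 0, 400]) cube([67, 1045, 21]);
translate([455, 0, 400]) cube([67, 1045, 21]);
translate([603, 0, 400]) cube([67, 1045, 21]);
translate([751, 0, 400]) cube([67, 1045, 21]);
translate([899, 0, 400]) cube([67, 1045, 21]);
translate([1047, 0, 400]) cube([67, 1045, 21]);
translate([1195, 0, 400]) cube([67, 1045, 21]);
translate([1343, 0, 400]) cube([67, 1045, 21]);
translate([1491, 0, 400]) cube([67, 1045, 21]);
translate([1639, 0, 400]) cube([67, 1045, 21]);
translate([1787, 0, 400]) cube([67, 1045, 21]);


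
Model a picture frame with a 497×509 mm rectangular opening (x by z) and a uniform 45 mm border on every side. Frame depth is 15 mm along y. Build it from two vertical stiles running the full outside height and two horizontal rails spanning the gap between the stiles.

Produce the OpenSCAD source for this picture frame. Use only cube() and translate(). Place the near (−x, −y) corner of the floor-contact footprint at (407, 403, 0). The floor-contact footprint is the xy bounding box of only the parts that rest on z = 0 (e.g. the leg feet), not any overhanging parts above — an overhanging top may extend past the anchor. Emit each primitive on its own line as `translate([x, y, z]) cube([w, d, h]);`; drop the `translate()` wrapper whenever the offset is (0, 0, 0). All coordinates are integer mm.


translate([407, 403, 0]) cube([45, 15, 599]);
translate([949, 403, 0]) cube([45, 15, 599]);
translate([452, 403, 0]) cube([497, 15, 45]);
translate([452, 403, 554]) cube([497, 15, 45]);


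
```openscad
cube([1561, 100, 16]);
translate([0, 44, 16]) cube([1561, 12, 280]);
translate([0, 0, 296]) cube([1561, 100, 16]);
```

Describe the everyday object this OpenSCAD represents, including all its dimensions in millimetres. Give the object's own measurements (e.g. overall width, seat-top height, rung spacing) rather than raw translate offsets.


An I-beam lying along x, 1561 mm long. Overall section height 312 mm. Two flanges 100 mm wide (y) and 16 mm thick, one on the floor and one at the top; a web 12 mm thick runs between them, centred on the flange width.


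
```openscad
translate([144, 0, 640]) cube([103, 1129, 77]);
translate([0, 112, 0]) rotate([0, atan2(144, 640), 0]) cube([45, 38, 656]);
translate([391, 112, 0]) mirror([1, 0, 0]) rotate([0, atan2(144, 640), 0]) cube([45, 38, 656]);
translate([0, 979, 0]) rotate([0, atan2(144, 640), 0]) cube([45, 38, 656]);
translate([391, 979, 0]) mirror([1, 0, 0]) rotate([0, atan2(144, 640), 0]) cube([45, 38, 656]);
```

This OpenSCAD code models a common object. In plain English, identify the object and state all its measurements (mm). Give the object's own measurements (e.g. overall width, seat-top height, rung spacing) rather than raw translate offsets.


A sawhorse. A 103×1129×77 mm beam (x, y, z) sits on two A-frame leg pairs. Each pair is two raked legs of 45×38 mm section (38 mm along y) splaying symmetrically in x. Each leg rises 640 mm vertically over 144 mm of horizontal reach and is 656 mm long along its own axis. Every leg's outer bottom edge rests on the floor and its outer top edge meets a bottom edge of the beam — the left legs (tilting toward +x) meet the beam's −x bottom edge, the right legs (their mirror images, tilting toward −x) meet its +x bottom edge — so the leg tops tuck under the beam, the beam's underside is 640 mm above the floor, and the feet are 391 mm apart outside-to-outside with the beam centred between them. The two leg pairs are set in 112 mm from either end of the beam.


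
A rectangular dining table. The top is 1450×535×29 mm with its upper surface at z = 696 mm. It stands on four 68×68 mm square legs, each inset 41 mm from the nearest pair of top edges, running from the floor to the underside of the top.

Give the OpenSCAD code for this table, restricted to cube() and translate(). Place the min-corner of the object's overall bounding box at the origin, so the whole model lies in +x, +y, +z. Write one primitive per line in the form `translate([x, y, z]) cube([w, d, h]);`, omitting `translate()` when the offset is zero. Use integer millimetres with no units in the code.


translate([0, 0, 667]) cube([1450, 535, 29]);
translate([41, 41, 0]) cube([68, 68, 667]);
translate([1341, 41, 0]) cube([68, 68, 667]);
translate([41, 426, 0]) cube([68, 68, 667]);
translate([1341, 426, 0]) cube([68, 68, 667]);


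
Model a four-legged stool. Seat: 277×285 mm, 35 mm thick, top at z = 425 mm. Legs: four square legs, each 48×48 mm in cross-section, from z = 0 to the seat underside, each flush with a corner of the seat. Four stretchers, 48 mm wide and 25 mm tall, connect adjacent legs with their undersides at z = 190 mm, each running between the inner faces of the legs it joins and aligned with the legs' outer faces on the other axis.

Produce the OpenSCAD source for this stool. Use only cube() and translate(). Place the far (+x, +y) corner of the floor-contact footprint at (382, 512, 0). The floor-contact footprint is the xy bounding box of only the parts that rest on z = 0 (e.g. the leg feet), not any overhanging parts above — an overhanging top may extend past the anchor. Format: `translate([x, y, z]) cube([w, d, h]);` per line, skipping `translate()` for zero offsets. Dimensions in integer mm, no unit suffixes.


translate([105, 227, 390]) cube([277, 285, 35]);
translate([105, 227, 0]) cube([48, 48, 390]);
translate([334, 227, 0]) cube([48, 48, 390]);
translate([105, 464, 0]) cube([48, 48, 390]);
translate([334, 464, 0]) cube([48, 48, 390]);
translate([153, 227, 190]) cube([181, 48, 25]);
translate([153, 464, 190]) cube([181, 48, 25]);
translate([105, 275, 190]) cube([48, 189, 25]);
translate([334, 275, 190]) cube([48, 189, 25]);


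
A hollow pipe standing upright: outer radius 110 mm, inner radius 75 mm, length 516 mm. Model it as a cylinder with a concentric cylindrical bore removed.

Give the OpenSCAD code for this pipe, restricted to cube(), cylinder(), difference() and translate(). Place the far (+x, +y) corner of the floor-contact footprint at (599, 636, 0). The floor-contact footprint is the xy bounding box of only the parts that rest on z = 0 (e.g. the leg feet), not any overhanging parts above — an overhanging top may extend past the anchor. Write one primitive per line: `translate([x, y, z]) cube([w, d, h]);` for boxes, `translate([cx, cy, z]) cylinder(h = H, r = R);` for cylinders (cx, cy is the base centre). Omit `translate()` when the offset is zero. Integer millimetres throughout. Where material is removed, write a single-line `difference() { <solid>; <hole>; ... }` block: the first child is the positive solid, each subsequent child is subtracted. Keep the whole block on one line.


difference() { translate([489, 526, 0]) cylinder(h = 516, r = 110); translate([489, 526, 0]) cylinder(h = 516, r = 75); }


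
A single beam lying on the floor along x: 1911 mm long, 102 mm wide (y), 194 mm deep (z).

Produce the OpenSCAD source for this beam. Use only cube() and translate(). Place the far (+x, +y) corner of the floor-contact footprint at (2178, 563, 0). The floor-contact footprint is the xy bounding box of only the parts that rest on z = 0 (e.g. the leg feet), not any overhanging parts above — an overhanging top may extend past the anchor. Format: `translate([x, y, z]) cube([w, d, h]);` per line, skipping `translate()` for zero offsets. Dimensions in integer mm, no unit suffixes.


translate([267, 461, 0]) cube([1911, 102, 194]);


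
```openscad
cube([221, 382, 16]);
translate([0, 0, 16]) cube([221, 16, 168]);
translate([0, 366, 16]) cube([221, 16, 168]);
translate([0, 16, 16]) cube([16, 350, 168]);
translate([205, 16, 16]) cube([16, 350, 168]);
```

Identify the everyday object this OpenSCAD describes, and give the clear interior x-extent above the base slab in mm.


An open box. The internal width is 189 mm.

A 221×382 base slab with four walls standing on it — an open box. The base is 221 mm wide and the walls are 16 mm thick, so the internal width is 221 − 2 × 16 = 189 mm.


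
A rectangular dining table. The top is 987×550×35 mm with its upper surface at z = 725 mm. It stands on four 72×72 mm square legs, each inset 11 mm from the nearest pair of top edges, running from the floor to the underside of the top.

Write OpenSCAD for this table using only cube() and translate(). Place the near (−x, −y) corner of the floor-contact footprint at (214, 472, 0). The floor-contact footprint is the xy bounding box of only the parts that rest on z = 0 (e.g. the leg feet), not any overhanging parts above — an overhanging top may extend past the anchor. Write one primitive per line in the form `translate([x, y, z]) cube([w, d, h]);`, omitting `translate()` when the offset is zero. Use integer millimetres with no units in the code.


// leg_h = 725 - 35 = 690
translate([203, 461, 690]) cube([987, 550, 35]);
translate([214, 472, 0]) cube([72, 72, 690]);
translate([1107, 472, 0]) cube([72, 72, 690]);
translate([214, 928, 0]) cube([72, 72, 690]);
translate([1107, 928, 0]) cube([72, 72, 690]);


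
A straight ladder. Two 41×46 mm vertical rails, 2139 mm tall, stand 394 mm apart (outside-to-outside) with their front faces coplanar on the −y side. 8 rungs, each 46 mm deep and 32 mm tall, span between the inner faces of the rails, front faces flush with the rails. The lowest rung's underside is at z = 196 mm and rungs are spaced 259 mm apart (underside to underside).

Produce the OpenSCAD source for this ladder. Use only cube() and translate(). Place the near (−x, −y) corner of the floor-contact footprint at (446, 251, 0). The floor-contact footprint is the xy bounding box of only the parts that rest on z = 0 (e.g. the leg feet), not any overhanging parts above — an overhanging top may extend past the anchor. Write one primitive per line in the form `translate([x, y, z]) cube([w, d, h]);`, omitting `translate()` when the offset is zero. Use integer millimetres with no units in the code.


// rung span = 394 - 2*41 = 312
// rung[k] z = 196 + k*259
translate([446, 251, 0]) cube([41, 46, 2139]);
translate([799, 251, 0]) cube([41, 46, 2139]);
translate([487, 251, 196]) cube([312, 46, 32]);
translate([487, 251, 455]) cube([312, 46, 32]);
translate([487, 251, 714]) cube([312, 46, 32]);
translate([487, 251, 973]) cube([312, 46, 32]);
translate([487, 251, 1232]) cube([312, 46, 32]);
translate([487, 251, 1491]) cube([312, 46, 32]);
translate([487, 251, 1750]) cube([312, 46, 32]);
translate([487, 251, 2009]) cube([312, 46, 32]);


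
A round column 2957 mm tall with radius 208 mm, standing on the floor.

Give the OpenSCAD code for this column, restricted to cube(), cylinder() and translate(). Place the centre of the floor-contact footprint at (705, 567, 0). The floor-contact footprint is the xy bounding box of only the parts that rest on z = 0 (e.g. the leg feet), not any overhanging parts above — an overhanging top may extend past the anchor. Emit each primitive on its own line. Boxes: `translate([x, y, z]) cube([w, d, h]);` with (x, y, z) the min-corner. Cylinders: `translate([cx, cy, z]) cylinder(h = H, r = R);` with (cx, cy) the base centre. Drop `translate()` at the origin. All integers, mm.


translate([705, 567, 0]) cylinder(h = 2957, r = 208);


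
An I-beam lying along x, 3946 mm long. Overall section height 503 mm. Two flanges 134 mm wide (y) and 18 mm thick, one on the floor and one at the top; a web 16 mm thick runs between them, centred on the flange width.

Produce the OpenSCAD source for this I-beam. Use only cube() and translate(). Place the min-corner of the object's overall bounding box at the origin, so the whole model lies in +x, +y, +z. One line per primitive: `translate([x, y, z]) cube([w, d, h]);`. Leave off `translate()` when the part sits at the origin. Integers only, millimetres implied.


cube([3946, 134, 18]);
translate([0, 59, 18]) cube([3946, 16, 467]);
translate([0, 0, 485]) cube([3946, 134, 18]);


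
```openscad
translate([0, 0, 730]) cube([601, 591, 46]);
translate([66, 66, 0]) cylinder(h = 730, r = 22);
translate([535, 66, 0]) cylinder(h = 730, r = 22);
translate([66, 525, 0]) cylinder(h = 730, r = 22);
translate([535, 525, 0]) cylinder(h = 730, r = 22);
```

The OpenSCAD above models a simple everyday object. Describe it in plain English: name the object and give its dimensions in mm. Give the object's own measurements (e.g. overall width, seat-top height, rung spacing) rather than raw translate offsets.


A table: top 601 mm (x) × 591 mm (y), 46 mm thick, upper face at z = 776 mm, on four round legs of 44 mm diameter, each leg's bounding box inset 44 mm from the nearest pair of top edges from z = 0 to the bottom of the top.


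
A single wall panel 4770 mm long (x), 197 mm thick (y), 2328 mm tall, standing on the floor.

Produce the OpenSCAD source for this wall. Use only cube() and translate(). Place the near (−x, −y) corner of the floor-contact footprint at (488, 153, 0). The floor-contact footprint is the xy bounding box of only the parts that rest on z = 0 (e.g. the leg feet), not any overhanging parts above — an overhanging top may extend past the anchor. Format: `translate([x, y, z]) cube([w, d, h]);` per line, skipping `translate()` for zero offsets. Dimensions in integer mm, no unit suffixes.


translate([488, 153, 0]) cube([4770, 197, 2328]);
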